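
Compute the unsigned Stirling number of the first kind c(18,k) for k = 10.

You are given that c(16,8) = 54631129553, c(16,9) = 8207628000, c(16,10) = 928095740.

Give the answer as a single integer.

r17: T_17,9=16×8207628000+54631129553=185953177553; T_17,10=16×928095740+8207628000=23057159840
r18: T_18,10=17×23057159840+185953177553=577924894833
Read c(18,10) = 577924894833.

577924894833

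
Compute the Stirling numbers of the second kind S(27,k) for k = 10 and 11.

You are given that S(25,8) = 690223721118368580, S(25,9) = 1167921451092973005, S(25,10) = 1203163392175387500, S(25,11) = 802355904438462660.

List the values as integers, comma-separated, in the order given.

i=26: T(26,9)=690223721118368580+9·1167921451092973005=11201516780955125625 | T(26,10)=1167921451092973005+10·1203163392175387500=13199555372846848005 | T(26,11)=1203163392175387500+11·802355904438462660=10029078340998476760
i=27: T(27,10)=11201516780955125625+10·13199555372846848005=143197070509423605675 | T(27,11)=13199555372846848005+11·10029078340998476760=123519417123830092365
Read S(27,10) = 143197070509423605675, S(27,11) = 123519417123830092365.

143197070509423605675, 123519417123830092365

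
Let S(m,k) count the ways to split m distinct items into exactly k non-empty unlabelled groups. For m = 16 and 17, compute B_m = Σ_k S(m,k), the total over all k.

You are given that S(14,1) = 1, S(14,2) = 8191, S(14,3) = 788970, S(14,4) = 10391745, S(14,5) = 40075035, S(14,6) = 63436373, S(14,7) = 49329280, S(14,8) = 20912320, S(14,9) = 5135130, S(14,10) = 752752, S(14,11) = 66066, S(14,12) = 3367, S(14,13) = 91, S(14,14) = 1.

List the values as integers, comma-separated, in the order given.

10480142147, 82864869804

row 15: T[15][1]=1·1+0=1  T[15][2]=2·8191+1=16383  T[15][3]=3·788970+8191=2375101  T[15][4]=4·10391745+788970=42355950  T[15][5]=5·40075035+10391745=210766920  T[15][6]=6·63436373+40075035=420693273  T[15][7]=7·49329280+63436373=408741333  T[15][8]=8·20912320+49329280=216627840  T[15][9]=9·5135130+20912320=67128490  T[15][10]=10·752752+5135130=12662650  T[15][11]=11·66066+752752=1479478  T[15][12]=12·3367+66066=106470  T[15][13]=13·91+3367=4550  T[15][14]=14·1+91=105  T[15][15]=15·0+1=1
row 16: T[16][1]=1·1+0=1  T[16][2]=2·16383+1=32767  T[16][3]=3·2375101+16383=7141686  T[16][4]=4·42355950+2375101=171798901  T[16][5]=5·210766920+42355950=1096190550  T[16][6]=6·420693273+210766920=2734926558  T[16][7]=7·408741333+420693273=3281882604  T[16][8]=8·216627840+408741333=2141764053  T[16][9]=9·67128490+216627840=820784250  T[16][10]=10·12662650+67128490=193754990  T[16][11]=11·1479478+12662650=28936908  T[16][12]=12·106470+1479478=2757118  T[16][13]=13·4550+106470=165620  T[16][14]=14·105+4550=6020  T[16][15]=15·1+105=120  T[16][16]=16·0+1=1
row 17: T[17][1]=1·1+0=1  T[17][2]=2·32767+1=65535  T[17][3]=3·7141686+32767=21457825  T[17][4]=4·171798901+7141686=694337290  T[17][5]=5·1096190550+171798901=5652751651  T[17][6]=6·2734926558+1096190550=17505749898  T[17][7]=7·3281882604+2734926558=25708104786  T[17][8]=8·2141764053+3281882604=20415995028  T[17][9]=9·820784250+2141764053=9528822303  T[17][10]=10·193754990+820784250=2758334150  T[17][11]=11·28936908+193754990=512060978  T[17][12]=12·2757118+28936908=62022324  T[17][13]=13·165620+2757118=4910178  T[17][14]=14·6020+165620=249900  T[17][15]=15·120+6020=7820  T[17][16]=16·1+120=136  T[17][17]=17·0+1=1
B_16 = ΣS(16,k) = 1+32767+7141686+171798901+1096190550+2734926558+3281882604+2141764053+820784250+193754990+28936908+2757118+165620+6020+120+1 = 10480142147
B_17 = ΣS(17,k) = 1+65535+21457825+694337290+5652751651+17505749898+25708104786+20415995028+9528822303+2758334150+512060978+62022324+4910178+249900+7820+136+1 = 82864869804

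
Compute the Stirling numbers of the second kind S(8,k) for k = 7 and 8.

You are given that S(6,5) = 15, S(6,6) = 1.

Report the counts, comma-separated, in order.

28, 1

@7  (7,6):1·6+15→21, (7,7):0·7+1→1
@8  (8,7):1·7+21→28, (8,8):0·8+1→1
Read S(8,7) = 28, S(8,8) = 1.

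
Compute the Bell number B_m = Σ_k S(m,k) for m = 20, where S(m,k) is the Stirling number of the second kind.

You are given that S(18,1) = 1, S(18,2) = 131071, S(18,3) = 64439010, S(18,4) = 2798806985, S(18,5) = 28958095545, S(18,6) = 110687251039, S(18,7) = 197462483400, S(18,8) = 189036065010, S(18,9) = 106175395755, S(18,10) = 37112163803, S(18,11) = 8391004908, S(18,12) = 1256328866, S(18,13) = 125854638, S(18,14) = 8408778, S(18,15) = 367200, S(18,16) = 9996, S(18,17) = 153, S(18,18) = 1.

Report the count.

@19  (19,1):1·1+0→1, (19,2):131071·2+1→262143, (19,3):64439010·3+131071→193448101, (19,4):2798806985·4+64439010→11259666950, (19,5):28958095545·5+2798806985→147589284710, (19,6):110687251039·6+28958095545→693081601779, (19,7):197462483400·7+110687251039→1492924634839, (19,8):189036065010·8+197462483400→1709751003480, (19,9):106175395755·9+189036065010→1144614626805, (19,10):37112163803·10+106175395755→477297033785, (19,11):8391004908·11+37112163803→129413217791, (19,12):1256328866·12+8391004908→23466951300, (19,13):125854638·13+1256328866→2892439160, (19,14):8408778·14+125854638→243577530, (19,15):367200·15+8408778→13916778, (19,16):9996·16+367200→527136, (19,17):153·17+9996→12597, (19,18):1·18+153→171, (19,19):0·19+1→1
@20  (20,1):1·1+0→1, (20,2):262143·2+1→524287, (20,3):193448101·3+262143→580606446, (20,4):11259666950·4+193448101→45232115901, (20,5):147589284710·5+11259666950→749206090500, (20,6):693081601779·6+147589284710→4306078895384, (20,7):1492924634839·7+693081601779→11143554045652, (20,8):1709751003480·8+1492924634839→15170932662679, (20,9):1144614626805·9+1709751003480→12011282644725, (20,10):477297033785·10+1144614626805→5917584964655, (20,11):129413217791·11+477297033785→1900842429486, (20,12):23466951300·12+129413217791→411016633391, (20,13):2892439160·13+23466951300→61068660380, (20,14):243577530·14+2892439160→6302524580, (20,15):13916778·15+243577530→452329200, (20,16):527136·16+13916778→22350954, (20,17):12597·17+527136→741285, (20,18):171·18+12597→15675, (20,19):1·19+171→190, (20,20):0·20+1→1
B_20 = ΣS(20,k) = 1+524287+580606446+45232115901+749206090500+4306078895384+11143554045652+15170932662679+12011282644725+5917584964655+1900842429486+411016633391+61068660380+6302524580+452329200+22350954+741285+15675+190+1 = 51724158235372

51724158235372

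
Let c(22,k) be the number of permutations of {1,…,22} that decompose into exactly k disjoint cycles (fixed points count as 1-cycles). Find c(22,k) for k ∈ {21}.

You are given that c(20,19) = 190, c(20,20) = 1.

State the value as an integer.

r21: T_21,20=20×1+190=210; T_21,21=20×0+1=1
r22: T_22,21=21×1+210=231
Read c(22,21) = 231.

231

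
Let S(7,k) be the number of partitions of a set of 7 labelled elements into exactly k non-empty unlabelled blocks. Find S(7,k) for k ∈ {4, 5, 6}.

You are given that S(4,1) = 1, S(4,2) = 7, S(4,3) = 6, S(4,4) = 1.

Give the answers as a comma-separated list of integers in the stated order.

350, 140, 21

row 5: T[5][2]=2·7+1=15  T[5][3]=3·6+7=25  T[5][4]=4·1+6=10  T[5][5]=5·0+1=1
row 6: T[6][3]=3·25+15=90  T[6][4]=4·10+25=65  T[6][5]=5·1+10=15  T[6][6]=6·0+1=1
row 7: T[7][4]=4·65+90=350  T[7][5]=5·15+65=140  T[7][6]=6·1+15=21
Read S(7,4) = 350, S(7,5) = 140, S(7,6) = 21.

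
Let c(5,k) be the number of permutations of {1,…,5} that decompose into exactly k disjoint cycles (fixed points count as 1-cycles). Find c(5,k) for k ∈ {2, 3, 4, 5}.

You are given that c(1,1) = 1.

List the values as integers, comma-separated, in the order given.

50, 35, 10, 1

i=2: T(2,1)=0+1·1=1 | T(2,2)=1+1·0=1
i=3: T(3,1)=0+2·1=2 | T(3,2)=1+2·1=3 | T(3,3)=1+2·0=1
i=4: T(4,1)=0+3·2=6 | T(4,2)=2+3·3=11 | T(4,3)=3+3·1=6 | T(4,4)=1+3·0=1
i=5: T(5,2)=6+4·11=50 | T(5,3)=11+4·6=35 | T(5,4)=6+4·1=10 | T(5,5)=1+4·0=1
Read c(5,2) = 50, c(5,3) = 35, c(5,4) = 10, c(5,5) = 1.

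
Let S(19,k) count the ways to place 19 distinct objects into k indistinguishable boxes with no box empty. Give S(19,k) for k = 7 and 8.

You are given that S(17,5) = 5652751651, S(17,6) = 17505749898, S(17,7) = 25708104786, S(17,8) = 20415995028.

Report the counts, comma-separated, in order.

1492924634839, 1709751003480

[18] T[18,6]:6*17505749898+5652751651=110687251039 · T[18,7]:7*25708104786+17505749898=197462483400 · T[18,8]:8*20415995028+25708104786=189036065010
[19] T[19,7]:7*197462483400+110687251039=1492924634839 · T[19,8]:8*189036065010+197462483400=1709751003480
Read S(19,7) = 1492924634839, S(19,8) = 1709751003480.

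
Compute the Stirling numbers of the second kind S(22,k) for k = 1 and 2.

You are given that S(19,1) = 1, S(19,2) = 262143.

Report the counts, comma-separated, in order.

i=20: T(20,1)=0+1·1=1 | T(20,2)=1+2·262143=524287
i=21: T(21,1)=0+1·1=1 | T(21,2)=1+2·524287=1048575
i=22: T(22,1)=0+1·1=1 | T(22,2)=1+2·1048575=2097151
Read S(22,1) = 1, S(22,2) = 2097151.

1, 2097151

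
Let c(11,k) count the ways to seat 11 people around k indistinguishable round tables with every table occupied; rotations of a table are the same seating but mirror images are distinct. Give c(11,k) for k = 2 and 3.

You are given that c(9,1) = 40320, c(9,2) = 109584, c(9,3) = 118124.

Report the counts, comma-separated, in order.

r10: T_10,1=9×40320+0=362880; T_10,2=9×109584+40320=1026576; T_10,3=9×118124+109584=1172700
r11: T_11,2=10×1026576+362880=10628640; T_11,3=10×1172700+1026576=12753576
Read c(11,2) = 10628640, c(11,3) = 12753576.

10628640, 12753576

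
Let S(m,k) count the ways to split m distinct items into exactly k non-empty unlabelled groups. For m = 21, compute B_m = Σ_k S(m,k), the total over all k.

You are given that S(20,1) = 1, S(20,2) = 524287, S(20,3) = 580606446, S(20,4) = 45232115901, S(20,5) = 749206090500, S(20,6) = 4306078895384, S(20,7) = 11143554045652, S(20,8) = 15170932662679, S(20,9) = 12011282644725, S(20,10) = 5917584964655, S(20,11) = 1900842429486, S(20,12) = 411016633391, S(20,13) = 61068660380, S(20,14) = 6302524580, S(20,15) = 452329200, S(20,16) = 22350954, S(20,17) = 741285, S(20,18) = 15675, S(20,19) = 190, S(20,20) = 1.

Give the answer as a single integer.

474869816156751

row 21: T[21][1]=1·1+0=1  T[21][2]=2·524287+1=1048575  T[21][3]=3·580606446+524287=1742343625  T[21][4]=4·45232115901+580606446=181509070050  T[21][5]=5·749206090500+45232115901=3791262568401  T[21][6]=6·4306078895384+749206090500=26585679462804  T[21][7]=7·11143554045652+4306078895384=82310957214948  T[21][8]=8·15170932662679+11143554045652=132511015347084  T[21][9]=9·12011282644725+15170932662679=123272476465204  T[21][10]=10·5917584964655+12011282644725=71187132291275  T[21][11]=11·1900842429486+5917584964655=26826851689001  T[21][12]=12·411016633391+1900842429486=6833042030178  T[21][13]=13·61068660380+411016633391=1204909218331  T[21][14]=14·6302524580+61068660380=149304004500  T[21][15]=15·452329200+6302524580=13087462580  T[21][16]=16·22350954+452329200=809944464  T[21][17]=17·741285+22350954=34952799  T[21][18]=18·15675+741285=1023435  T[21][19]=19·190+15675=19285  T[21][20]=20·1+190=210  T[21][21]=21·0+1=1
B_21 = ΣS(21,k) = 1+1048575+1742343625+181509070050+3791262568401+26585679462804+82310957214948+132511015347084+123272476465204+71187132291275+26826851689001+6833042030178+1204909218331+149304004500+13087462580+809944464+34952799+1023435+19285+210+1 = 474869816156751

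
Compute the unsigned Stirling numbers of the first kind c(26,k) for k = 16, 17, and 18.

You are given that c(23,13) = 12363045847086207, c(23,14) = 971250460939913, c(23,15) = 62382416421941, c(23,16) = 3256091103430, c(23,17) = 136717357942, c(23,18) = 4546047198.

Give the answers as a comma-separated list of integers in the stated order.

i=24: T(24,14)=12363045847086207+23·971250460939913=34701806448704206 | T(24,15)=971250460939913+23·62382416421941=2406046038644556 | T(24,16)=62382416421941+23·3256091103430=137272511800831 | T(24,17)=3256091103430+23·136717357942=6400590336096 | T(24,18)=136717357942+23·4546047198=241276443496
i=25: T(25,15)=34701806448704206+24·2406046038644556=92446911376173550 | T(25,16)=2406046038644556+24·137272511800831=5700586321864500 | T(25,17)=137272511800831+24·6400590336096=290886679867135 | T(25,18)=6400590336096+24·241276443496=12191224980000
i=26: T(26,16)=92446911376173550+25·5700586321864500=234961569422786050 | T(26,17)=5700586321864500+25·290886679867135=12972753318542875 | T(26,18)=290886679867135+25·12191224980000=595667304367135
Read c(26,16) = 234961569422786050, c(26,17) = 12972753318542875, c(26,18) = 595667304367135.

234961569422786050, 12972753318542875, 595667304367135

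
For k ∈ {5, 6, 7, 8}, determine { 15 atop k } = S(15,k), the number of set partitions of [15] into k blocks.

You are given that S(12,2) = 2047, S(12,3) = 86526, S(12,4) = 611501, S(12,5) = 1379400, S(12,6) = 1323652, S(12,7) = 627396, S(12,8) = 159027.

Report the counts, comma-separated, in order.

row 13: T[13][3]=3·86526+2047=261625  T[13][4]=4·611501+86526=2532530  T[13][5]=5·1379400+611501=7508501  T[13][6]=6·1323652+1379400=9321312  T[13][7]=7·627396+1323652=5715424  T[13][8]=8·159027+627396=1899612
row 14: T[14][4]=4·2532530+261625=10391745  T[14][5]=5·7508501+2532530=40075035  T[14][6]=6·9321312+7508501=63436373  T[14][7]=7·5715424+9321312=49329280  T[14][8]=8·1899612+5715424=20912320
row 15: T[15][5]=5·40075035+10391745=210766920  T[15][6]=6·63436373+40075035=420693273  T[15][7]=7·49329280+63436373=408741333  T[15][8]=8·20912320+49329280=216627840
Read S(15,5) = 210766920, S(15,6) = 420693273, S(15,7) = 408741333, S(15,8) = 216627840.

210766920, 420693273, 408741333, 216627840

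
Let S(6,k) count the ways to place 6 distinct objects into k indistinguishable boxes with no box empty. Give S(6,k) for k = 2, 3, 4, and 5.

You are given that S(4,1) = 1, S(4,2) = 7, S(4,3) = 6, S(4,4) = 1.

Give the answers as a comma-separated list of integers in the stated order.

row 5: T[5][1]=1·1+0=1  T[5][2]=2·7+1=15  T[5][3]=3·6+7=25  T[5][4]=4·1+6=10  T[5][5]=5·0+1=1
row 6: T[6][2]=2·15+1=31  T[6][3]=3·25+15=90  T[6][4]=4·10+25=65  T[6][5]=5·1+10=15
Read S(6,2) = 31, S(6,3) = 90, S(6,4) = 65, S(6,5) = 15.

31, 90, 65, 15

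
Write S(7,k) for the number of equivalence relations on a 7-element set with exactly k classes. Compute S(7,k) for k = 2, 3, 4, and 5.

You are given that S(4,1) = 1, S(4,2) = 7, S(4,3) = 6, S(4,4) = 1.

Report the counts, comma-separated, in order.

63, 301, 350, 140

@5  (5,1):1·1+0→1, (5,2):7·2+1→15, (5,3):6·3+7→25, (5,4):1·4+6→10, (5,5):0·5+1→1
@6  (6,1):1·1+0→1, (6,2):15·2+1→31, (6,3):25·3+15→90, (6,4):10·4+25→65, (6,5):1·5+10→15
@7  (7,2):31·2+1→63, (7,3):90·3+31→301, (7,4):65·4+90→350, (7,5):15·5+65→140
Read S(7,2) = 63, S(7,3) = 301, S(7,4) = 350, S(7,5) = 140.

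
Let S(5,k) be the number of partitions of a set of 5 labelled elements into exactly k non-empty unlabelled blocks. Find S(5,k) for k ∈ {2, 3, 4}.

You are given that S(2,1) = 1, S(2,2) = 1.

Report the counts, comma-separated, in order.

15, 25, 10

r3: T_3,1=1×1+0=1; T_3,2=2×1+1=3; T_3,3=3×0+1=1
r4: T_4,1=1×1+0=1; T_4,2=2×3+1=7; T_4,3=3×1+3=6; T_4,4=4×0+1=1
r5: T_5,2=2×7+1=15; T_5,3=3×6+7=25; T_5,4=4×1+6=10
Read S(5,2) = 15, S(5,3) = 25, S(5,4) = 10.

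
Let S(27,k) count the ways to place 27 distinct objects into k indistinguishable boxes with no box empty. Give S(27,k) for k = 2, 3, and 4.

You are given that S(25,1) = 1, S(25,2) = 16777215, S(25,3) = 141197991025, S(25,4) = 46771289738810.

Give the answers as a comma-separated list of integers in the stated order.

67108863, 1270865805301, 749329038535350

i=26: T(26,1)=0+1·1=1 | T(26,2)=1+2·16777215=33554431 | T(26,3)=16777215+3·141197991025=423610750290 | T(26,4)=141197991025+4·46771289738810=187226356946265
i=27: T(27,2)=1+2·33554431=67108863 | T(27,3)=33554431+3·423610750290=1270865805301 | T(27,4)=423610750290+4·187226356946265=749329038535350
Read S(27,2) = 67108863, S(27,3) = 1270865805301, S(27,4) = 749329038535350.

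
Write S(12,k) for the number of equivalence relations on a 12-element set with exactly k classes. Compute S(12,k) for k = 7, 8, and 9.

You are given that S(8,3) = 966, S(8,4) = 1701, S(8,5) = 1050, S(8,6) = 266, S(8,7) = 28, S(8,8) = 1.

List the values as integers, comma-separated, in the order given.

627396, 159027, 22275

r9: T_9,4=4×1701+966=7770; T_9,5=5×1050+1701=6951; T_9,6=6×266+1050=2646; T_9,7=7×28+266=462; T_9,8=8×1+28=36; T_9,9=9×0+1=1
r10: T_10,5=5×6951+7770=42525; T_10,6=6×2646+6951=22827; T_10,7=7×462+2646=5880; T_10,8=8×36+462=750; T_10,9=9×1+36=45
r11: T_11,6=6×22827+42525=179487; T_11,7=7×5880+22827=63987; T_11,8=8×750+5880=11880; T_11,9=9×45+750=1155
r12: T_12,7=7×63987+179487=627396; T_12,8=8×11880+63987=159027; T_12,9=9×1155+11880=22275
Read S(12,7) = 627396, S(12,8) = 159027, S(12,9) = 22275.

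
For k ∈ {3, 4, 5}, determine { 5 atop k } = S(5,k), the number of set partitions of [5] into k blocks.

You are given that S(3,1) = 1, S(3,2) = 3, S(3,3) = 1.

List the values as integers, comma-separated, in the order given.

25, 10, 1

r4: T_4,2=2×3+1=7; T_4,3=3×1+3=6; T_4,4=4×0+1=1
r5: T_5,3=3×6+7=25; T_5,4=4×1+6=10; T_5,5=5×0+1=1
Read S(5,3) = 25, S(5,4) = 10, S(5,5) = 1.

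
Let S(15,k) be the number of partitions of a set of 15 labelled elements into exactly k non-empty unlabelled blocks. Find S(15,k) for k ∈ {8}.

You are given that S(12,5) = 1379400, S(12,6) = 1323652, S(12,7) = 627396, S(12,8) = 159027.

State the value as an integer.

216627840

i=13: T(13,6)=1379400+6·1323652=9321312 | T(13,7)=1323652+7·627396=5715424 | T(13,8)=627396+8·159027=1899612
i=14: T(14,7)=9321312+7·5715424=49329280 | T(14,8)=5715424+8·1899612=20912320
i=15: T(15,8)=49329280+8·20912320=216627840
Read S(15,8) = 216627840.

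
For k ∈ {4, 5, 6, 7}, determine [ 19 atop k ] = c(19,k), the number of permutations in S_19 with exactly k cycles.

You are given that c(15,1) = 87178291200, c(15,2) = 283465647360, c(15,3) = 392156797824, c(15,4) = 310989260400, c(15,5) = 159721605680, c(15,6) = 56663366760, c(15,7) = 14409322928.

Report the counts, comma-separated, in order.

row 16: T[16][1]=15·87178291200+0=1307674368000  T[16][2]=15·283465647360+87178291200=4339163001600  T[16][3]=15·392156797824+283465647360=6165817614720  T[16][4]=15·310989260400+392156797824=5056995703824  T[16][5]=15·159721605680+310989260400=2706813345600  T[16][6]=15·56663366760+159721605680=1009672107080  T[16][7]=15·14409322928+56663366760=272803210680
row 17: T[17][2]=16·4339163001600+1307674368000=70734282393600  T[17][3]=16·6165817614720+4339163001600=102992244837120  T[17][4]=16·5056995703824+6165817614720=87077748875904  T[17][5]=16·2706813345600+5056995703824=48366009233424  T[17][6]=16·1009672107080+2706813345600=18861567058880  T[17][7]=16·272803210680+1009672107080=5374523477960
row 18: T[18][3]=17·102992244837120+70734282393600=1821602444624640  T[18][4]=17·87077748875904+102992244837120=1583313975727488  T[18][5]=17·48366009233424+87077748875904=909299905844112  T[18][6]=17·18861567058880+48366009233424=369012649234384  T[18][7]=17·5374523477960+18861567058880=110228466184200
row 19: T[19][4]=18·1583313975727488+1821602444624640=30321254007719424  T[19][5]=18·909299905844112+1583313975727488=17950712280921504  T[19][6]=18·369012649234384+909299905844112=7551527592063024  T[19][7]=18·110228466184200+369012649234384=2353125040549984
Read c(19,4) = 30321254007719424, c(19,5) = 17950712280921504, c(19,6) = 7551527592063024, c(19,7) = 2353125040549984.

30321254007719424, 17950712280921504, 7551527592063024, 2353125040549984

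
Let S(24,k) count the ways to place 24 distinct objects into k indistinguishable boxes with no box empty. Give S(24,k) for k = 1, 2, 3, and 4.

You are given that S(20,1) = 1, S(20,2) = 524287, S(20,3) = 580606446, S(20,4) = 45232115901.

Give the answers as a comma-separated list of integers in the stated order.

1, 8388607, 47063200806, 11681056634501

r21: T_21,1=1×1+0=1; T_21,2=2×524287+1=1048575; T_21,3=3×580606446+524287=1742343625; T_21,4=4×45232115901+580606446=181509070050
r22: T_22,1=1×1+0=1; T_22,2=2×1048575+1=2097151; T_22,3=3×1742343625+1048575=5228079450; T_22,4=4×181509070050+1742343625=727778623825
r23: T_23,1=1×1+0=1; T_23,2=2×2097151+1=4194303; T_23,3=3×5228079450+2097151=15686335501; T_23,4=4×727778623825+5228079450=2916342574750
r24: T_24,1=1×1+0=1; T_24,2=2×4194303+1=8388607; T_24,3=3×15686335501+4194303=47063200806; T_24,4=4×2916342574750+15686335501=11681056634501
Read S(24,1) = 1, S(24,2) = 8388607, S(24,3) = 47063200806, S(24,4) = 11681056634501.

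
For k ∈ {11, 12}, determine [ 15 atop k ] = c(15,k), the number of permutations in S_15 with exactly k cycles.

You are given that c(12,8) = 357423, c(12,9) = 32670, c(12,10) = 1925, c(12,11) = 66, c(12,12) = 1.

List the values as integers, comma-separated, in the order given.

2749747, 143325

@13  (13,9):32670·12+357423→749463, (13,10):1925·12+32670→55770, (13,11):66·12+1925→2717, (13,12):1·12+66→78
@14  (14,10):55770·13+749463→1474473, (14,11):2717·13+55770→91091, (14,12):78·13+2717→3731
@15  (15,11):91091·14+1474473→2749747, (15,12):3731·14+91091→143325
Read c(15,11) = 2749747, c(15,12) = 143325.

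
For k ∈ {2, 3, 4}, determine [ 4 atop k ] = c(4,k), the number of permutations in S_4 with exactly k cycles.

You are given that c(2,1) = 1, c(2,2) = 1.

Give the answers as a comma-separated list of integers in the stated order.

r3: T_3,1=2×1+0=2; T_3,2=2×1+1=3; T_3,3=2×0+1=1
r4: T_4,2=3×3+2=11; T_4,3=3×1+3=6; T_4,4=3×0+1=1
Read c(4,2) = 11, c(4,3) = 6, c(4,4) = 1.

11, 6, 1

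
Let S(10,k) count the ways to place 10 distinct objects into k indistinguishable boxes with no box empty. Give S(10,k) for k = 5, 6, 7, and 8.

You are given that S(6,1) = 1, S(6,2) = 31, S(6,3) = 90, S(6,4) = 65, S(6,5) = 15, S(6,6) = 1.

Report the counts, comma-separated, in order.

@7  (7,2):31·2+1→63, (7,3):90·3+31→301, (7,4):65·4+90→350, (7,5):15·5+65→140, (7,6):1·6+15→21, (7,7):0·7+1→1
@8  (8,3):301·3+63→966, (8,4):350·4+301→1701, (8,5):140·5+350→1050, (8,6):21·6+140→266, (8,7):1·7+21→28, (8,8):0·8+1→1
@9  (9,4):1701·4+966→7770, (9,5):1050·5+1701→6951, (9,6):266·6+1050→2646, (9,7):28·7+266→462, (9,8):1·8+28→36
@10  (10,5):6951·5+7770→42525, (10,6):2646·6+6951→22827, (10,7):462·7+2646→5880, (10,8):36·8+462→750
Read S(10,5) = 42525, S(10,6) = 22827, S(10,7) = 5880, S(10,8) = 750.

42525, 22827, 5880, 750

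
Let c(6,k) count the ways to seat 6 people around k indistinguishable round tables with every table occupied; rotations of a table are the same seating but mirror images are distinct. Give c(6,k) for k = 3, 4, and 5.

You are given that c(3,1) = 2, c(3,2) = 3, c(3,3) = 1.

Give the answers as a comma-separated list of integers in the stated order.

r4: T_4,1=3×2+0=6; T_4,2=3×3+2=11; T_4,3=3×1+3=6; T_4,4=3×0+1=1
r5: T_5,2=4×11+6=50; T_5,3=4×6+11=35; T_5,4=4×1+6=10; T_5,5=4×0+1=1
r6: T_6,3=5×35+50=225; T_6,4=5×10+35=85; T_6,5=5×1+10=15
Read c(6,3) = 225, c(6,4) = 85, c(6,5) = 15.

225, 85, 15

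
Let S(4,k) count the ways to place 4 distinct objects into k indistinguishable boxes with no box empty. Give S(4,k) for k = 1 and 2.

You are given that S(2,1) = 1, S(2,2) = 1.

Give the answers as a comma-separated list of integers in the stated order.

r3: T_3,1=1×1+0=1; T_3,2=2×1+1=3
r4: T_4,1=1×1+0=1; T_4,2=2×3+1=7
Read S(4,1) = 1, S(4,2) = 7.

1, 7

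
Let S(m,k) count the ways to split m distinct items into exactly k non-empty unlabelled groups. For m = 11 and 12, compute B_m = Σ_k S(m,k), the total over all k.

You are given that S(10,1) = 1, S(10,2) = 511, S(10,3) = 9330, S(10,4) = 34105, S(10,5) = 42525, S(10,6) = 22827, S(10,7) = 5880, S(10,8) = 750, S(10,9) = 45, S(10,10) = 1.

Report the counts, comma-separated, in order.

678570, 4213597

@11  (11,1):1·1+0→1, (11,2):511·2+1→1023, (11,3):9330·3+511→28501, (11,4):34105·4+9330→145750, (11,5):42525·5+34105→246730, (11,6):22827·6+42525→179487, (11,7):5880·7+22827→63987, (11,8):750·8+5880→11880, (11,9):45·9+750→1155, (11,10):1·10+45→55, (11,11):0·11+1→1
@12  (12,1):1·1+0→1, (12,2):1023·2+1→2047, (12,3):28501·3+1023→86526, (12,4):145750·4+28501→611501, (12,5):246730·5+145750→1379400, (12,6):179487·6+246730→1323652, (12,7):63987·7+179487→627396, (12,8):11880·8+63987→159027, (12,9):1155·9+11880→22275, (12,10):55·10+1155→1705, (12,11):1·11+55→66, (12,12):0·12+1→1
B_11 = ΣS(11,k) = 1+1023+28501+145750+246730+179487+63987+11880+1155+55+1 = 678570
B_12 = ΣS(12,k) = 1+2047+86526+611501+1379400+1323652+627396+159027+22275+1705+66+1 = 4213597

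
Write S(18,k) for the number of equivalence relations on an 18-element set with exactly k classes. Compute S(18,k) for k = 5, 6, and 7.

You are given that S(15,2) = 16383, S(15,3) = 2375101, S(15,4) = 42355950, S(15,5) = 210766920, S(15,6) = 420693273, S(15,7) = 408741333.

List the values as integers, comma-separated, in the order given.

[16] T[16,3]:3*2375101+16383=7141686 · T[16,4]:4*42355950+2375101=171798901 · T[16,5]:5*210766920+42355950=1096190550 · T[16,6]:6*420693273+210766920=2734926558 · T[16,7]:7*408741333+420693273=3281882604
[17] T[17,4]:4*171798901+7141686=694337290 · T[17,5]:5*1096190550+171798901=5652751651 · T[17,6]:6*2734926558+1096190550=17505749898 · T[17,7]:7*3281882604+2734926558=25708104786
[18] T[18,5]:5*5652751651+694337290=28958095545 · T[18,6]:6*17505749898+5652751651=110687251039 · T[18,7]:7*25708104786+17505749898=197462483400
Read S(18,5) = 28958095545, S(18,6) = 110687251039, S(18,7) = 197462483400.

28958095545, 110687251039, 197462483400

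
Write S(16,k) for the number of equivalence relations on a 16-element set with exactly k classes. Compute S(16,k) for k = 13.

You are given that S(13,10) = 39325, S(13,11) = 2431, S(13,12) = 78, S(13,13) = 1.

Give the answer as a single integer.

i=14: T(14,11)=39325+11·2431=66066 | T(14,12)=2431+12·78=3367 | T(14,13)=78+13·1=91
i=15: T(15,12)=66066+12·3367=106470 | T(15,13)=3367+13·91=4550
i=16: T(16,13)=106470+13·4550=165620
Read S(16,13) = 165620.

165620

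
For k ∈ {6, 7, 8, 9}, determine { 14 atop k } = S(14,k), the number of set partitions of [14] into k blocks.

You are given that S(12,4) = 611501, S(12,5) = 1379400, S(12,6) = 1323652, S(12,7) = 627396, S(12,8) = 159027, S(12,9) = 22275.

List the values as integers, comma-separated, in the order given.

63436373, 49329280, 20912320, 5135130

i=13: T(13,5)=611501+5·1379400=7508501 | T(13,6)=1379400+6·1323652=9321312 | T(13,7)=1323652+7·627396=5715424 | T(13,8)=627396+8·159027=1899612 | T(13,9)=159027+9·22275=359502
i=14: T(14,6)=7508501+6·9321312=63436373 | T(14,7)=9321312+7·5715424=49329280 | T(14,8)=5715424+8·1899612=20912320 | T(14,9)=1899612+9·359502=5135130
Read S(14,6) = 63436373, S(14,7) = 49329280, S(14,8) = 20912320, S(14,9) = 5135130.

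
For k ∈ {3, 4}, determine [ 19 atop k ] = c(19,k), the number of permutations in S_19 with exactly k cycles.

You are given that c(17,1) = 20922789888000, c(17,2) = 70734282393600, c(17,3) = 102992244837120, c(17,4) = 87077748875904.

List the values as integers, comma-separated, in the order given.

34012249593822720, 30321254007719424

[18] T[18,2]:17*70734282393600+20922789888000=1223405590579200 · T[18,3]:17*102992244837120+70734282393600=1821602444624640 · T[18,4]:17*87077748875904+102992244837120=1583313975727488
[19] T[19,3]:18*1821602444624640+1223405590579200=34012249593822720 · T[19,4]:18*1583313975727488+1821602444624640=30321254007719424
Read c(19,3) = 34012249593822720, c(19,4) = 30321254007719424.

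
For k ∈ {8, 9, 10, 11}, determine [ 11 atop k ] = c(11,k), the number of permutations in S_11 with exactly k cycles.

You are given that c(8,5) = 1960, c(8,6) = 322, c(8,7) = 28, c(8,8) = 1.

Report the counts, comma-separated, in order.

r9: T_9,6=8×322+1960=4536; T_9,7=8×28+322=546; T_9,8=8×1+28=36; T_9,9=8×0+1=1
r10: T_10,7=9×546+4536=9450; T_10,8=9×36+546=870; T_10,9=9×1+36=45; T_10,10=9×0+1=1
r11: T_11,8=10×870+9450=18150; T_11,9=10×45+870=1320; T_11,10=10×1+45=55; T_11,11=10×0+1=1
Read c(11,8) = 18150, c(11,9) = 1320, c(11,10) = 55, c(11,11) = 1.

18150, 1320, 55, 1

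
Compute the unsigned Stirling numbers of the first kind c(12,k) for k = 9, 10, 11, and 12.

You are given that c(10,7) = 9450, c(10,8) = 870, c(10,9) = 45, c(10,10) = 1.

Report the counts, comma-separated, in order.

@11  (11,8):870·10+9450→18150, (11,9):45·10+870→1320, (11,10):1·10+45→55, (11,11):0·10+1→1
@12  (12,9):1320·11+18150→32670, (12,10):55·11+1320→1925, (12,11):1·11+55→66, (12,12):0·11+1→1
Read c(12,9) = 32670, c(12,10) = 1925, c(12,11) = 66, c(12,12) = 1.

32670, 1925, 66, 1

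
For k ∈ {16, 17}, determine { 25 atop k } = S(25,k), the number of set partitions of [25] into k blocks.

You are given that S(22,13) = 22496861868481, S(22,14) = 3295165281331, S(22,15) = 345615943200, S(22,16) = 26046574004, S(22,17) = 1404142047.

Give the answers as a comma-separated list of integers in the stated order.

526655161695960, 48063331393110

row 23: T[23][14]=14·3295165281331+22496861868481=68629175807115  T[23][15]=15·345615943200+3295165281331=8479404429331  T[23][16]=16·26046574004+345615943200=762361127264  T[23][17]=17·1404142047+26046574004=49916988803
row 24: T[24][15]=15·8479404429331+68629175807115=195820242247080  T[24][16]=16·762361127264+8479404429331=20677182465555  T[24][17]=17·49916988803+762361127264=1610949936915
row 25: T[25][16]=16·20677182465555+195820242247080=526655161695960  T[25][17]=17·1610949936915+20677182465555=48063331393110
Read S(25,16) = 526655161695960, S(25,17) = 48063331393110.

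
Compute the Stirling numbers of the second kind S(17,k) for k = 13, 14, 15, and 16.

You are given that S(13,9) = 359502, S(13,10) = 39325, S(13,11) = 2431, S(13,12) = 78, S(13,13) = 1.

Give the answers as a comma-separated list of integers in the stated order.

i=14: T(14,10)=359502+10·39325=752752 | T(14,11)=39325+11·2431=66066 | T(14,12)=2431+12·78=3367 | T(14,13)=78+13·1=91 | T(14,14)=1+14·0=1
i=15: T(15,11)=752752+11·66066=1479478 | T(15,12)=66066+12·3367=106470 | T(15,13)=3367+13·91=4550 | T(15,14)=91+14·1=105 | T(15,15)=1+15·0=1
i=16: T(16,12)=1479478+12·106470=2757118 | T(16,13)=106470+13·4550=165620 | T(16,14)=4550+14·105=6020 | T(16,15)=105+15·1=120 | T(16,16)=1+16·0=1
i=17: T(17,13)=2757118+13·165620=4910178 | T(17,14)=165620+14·6020=249900 | T(17,15)=6020+15·120=7820 | T(17,16)=120+16·1=136
Read S(17,13) = 4910178, S(17,14) = 249900, S(17,15) = 7820, S(17,16) = 136.

4910178, 249900, 7820, 136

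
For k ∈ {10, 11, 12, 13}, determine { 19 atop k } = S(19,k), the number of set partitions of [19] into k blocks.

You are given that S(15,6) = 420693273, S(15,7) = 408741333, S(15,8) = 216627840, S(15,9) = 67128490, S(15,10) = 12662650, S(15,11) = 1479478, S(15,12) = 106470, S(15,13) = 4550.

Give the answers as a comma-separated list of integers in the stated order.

@16  (16,7):408741333·7+420693273→3281882604, (16,8):216627840·8+408741333→2141764053, (16,9):67128490·9+216627840→820784250, (16,10):12662650·10+67128490→193754990, (16,11):1479478·11+12662650→28936908, (16,12):106470·12+1479478→2757118, (16,13):4550·13+106470→165620
@17  (17,8):2141764053·8+3281882604→20415995028, (17,9):820784250·9+2141764053→9528822303, (17,10):193754990·10+820784250→2758334150, (17,11):28936908·11+193754990→512060978, (17,12):2757118·12+28936908→62022324, (17,13):165620·13+2757118→4910178
@18  (18,9):9528822303·9+20415995028→106175395755, (18,10):2758334150·10+9528822303→37112163803, (18,11):512060978·11+2758334150→8391004908, (18,12):62022324·12+512060978→1256328866, (18,13):4910178·13+62022324→125854638
@19  (19,10):37112163803·10+106175395755→477297033785, (19,11):8391004908·11+37112163803→129413217791, (19,12):1256328866·12+8391004908→23466951300, (19,13):125854638·13+1256328866→2892439160
Read S(19,10) = 477297033785, S(19,11) = 129413217791, S(19,12) = 23466951300, S(19,13) = 2892439160.

477297033785, 129413217791, 23466951300, 2892439160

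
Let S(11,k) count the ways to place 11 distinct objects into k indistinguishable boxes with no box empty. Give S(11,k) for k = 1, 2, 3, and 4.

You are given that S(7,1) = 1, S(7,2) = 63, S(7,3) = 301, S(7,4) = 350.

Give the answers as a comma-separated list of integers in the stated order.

1, 1023, 28501, 145750

@8  (8,1):1·1+0→1, (8,2):63·2+1→127, (8,3):301·3+63→966, (8,4):350·4+301→1701
@9  (9,1):1·1+0→1, (9,2):127·2+1→255, (9,3):966·3+127→3025, (9,4):1701·4+966→7770
@10  (10,1):1·1+0→1, (10,2):255·2+1→511, (10,3):3025·3+255→9330, (10,4):7770·4+3025→34105
@11  (11,1):1·1+0→1, (11,2):511·2+1→1023, (11,3):9330·3+511→28501, (11,4):34105·4+9330→145750
Read S(11,1) = 1, S(11,2) = 1023, S(11,3) = 28501, S(11,4) = 145750.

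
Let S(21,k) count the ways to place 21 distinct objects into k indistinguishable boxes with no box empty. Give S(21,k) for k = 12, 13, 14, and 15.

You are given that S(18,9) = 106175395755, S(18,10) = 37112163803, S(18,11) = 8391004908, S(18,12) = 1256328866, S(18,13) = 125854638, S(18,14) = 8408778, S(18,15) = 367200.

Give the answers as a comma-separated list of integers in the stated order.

6833042030178, 1204909218331, 149304004500, 13087462580

row 19: T[19][10]=10·37112163803+106175395755=477297033785  T[19][11]=11·8391004908+37112163803=129413217791  T[19][12]=12·1256328866+8391004908=23466951300  T[19][13]=13·125854638+1256328866=2892439160  T[19][14]=14·8408778+125854638=243577530  T[19][15]=15·367200+8408778=13916778
row 20: T[20][11]=11·129413217791+477297033785=1900842429486  T[20][12]=12·23466951300+129413217791=411016633391  T[20][13]=13·2892439160+23466951300=61068660380  T[20][14]=14·243577530+2892439160=6302524580  T[20][15]=15·13916778+243577530=452329200
row 21: T[21][12]=12·411016633391+1900842429486=6833042030178  T[21][13]=13·61068660380+411016633391=1204909218331  T[21][14]=14·6302524580+61068660380=149304004500  T[21][15]=15·452329200+6302524580=13087462580
Read S(21,12) = 6833042030178, S(21,13) = 1204909218331, S(21,14) = 149304004500, S(21,15) = 13087462580.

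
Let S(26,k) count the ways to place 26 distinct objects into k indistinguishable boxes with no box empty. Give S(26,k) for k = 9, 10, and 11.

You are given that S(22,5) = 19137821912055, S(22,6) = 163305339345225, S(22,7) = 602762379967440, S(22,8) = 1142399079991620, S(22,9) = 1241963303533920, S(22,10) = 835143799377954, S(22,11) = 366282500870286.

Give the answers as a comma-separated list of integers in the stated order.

11201516780955125625, 13199555372846848005, 10029078340998476760

r23: T_23,6=6×163305339345225+19137821912055=998969857983405; T_23,7=7×602762379967440+163305339345225=4382641999117305; T_23,8=8×1142399079991620+602762379967440=9741955019900400; T_23,9=9×1241963303533920+1142399079991620=12320068811796900; T_23,10=10×835143799377954+1241963303533920=9593401297313460; T_23,11=11×366282500870286+835143799377954=4864251308951100
r24: T_24,7=7×4382641999117305+998969857983405=31677463851804540; T_24,8=8×9741955019900400+4382641999117305=82318282158320505; T_24,9=9×12320068811796900+9741955019900400=120622574326072500; T_24,10=10×9593401297313460+12320068811796900=108254081784931500; T_24,11=11×4864251308951100+9593401297313460=63100165695775560
r25: T_25,8=8×82318282158320505+31677463851804540=690223721118368580; T_25,9=9×120622574326072500+82318282158320505=1167921451092973005; T_25,10=10×108254081784931500+120622574326072500=1203163392175387500; T_25,11=11×63100165695775560+108254081784931500=802355904438462660
r26: T_26,9=9×1167921451092973005+690223721118368580=11201516780955125625; T_26,10=10×1203163392175387500+1167921451092973005=13199555372846848005; T_26,11=11×802355904438462660+1203163392175387500=10029078340998476760
Read S(26,9) = 11201516780955125625, S(26,10) = 13199555372846848005, S(26,11) = 10029078340998476760.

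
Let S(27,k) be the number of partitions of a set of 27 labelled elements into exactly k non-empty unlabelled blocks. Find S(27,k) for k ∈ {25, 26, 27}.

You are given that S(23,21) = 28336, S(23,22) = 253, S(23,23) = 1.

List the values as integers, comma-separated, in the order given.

i=24: T(24,22)=28336+22·253=33902 | T(24,23)=253+23·1=276 | T(24,24)=1+24·0=1
i=25: T(25,23)=33902+23·276=40250 | T(25,24)=276+24·1=300 | T(25,25)=1+25·0=1
i=26: T(26,24)=40250+24·300=47450 | T(26,25)=300+25·1=325 | T(26,26)=1+26·0=1
i=27: T(27,25)=47450+25·325=55575 | T(27,26)=325+26·1=351 | T(27,27)=1+27·0=1
Read S(27,25) = 55575, S(27,26) = 351, S(27,27) = 1.

55575, 351, 1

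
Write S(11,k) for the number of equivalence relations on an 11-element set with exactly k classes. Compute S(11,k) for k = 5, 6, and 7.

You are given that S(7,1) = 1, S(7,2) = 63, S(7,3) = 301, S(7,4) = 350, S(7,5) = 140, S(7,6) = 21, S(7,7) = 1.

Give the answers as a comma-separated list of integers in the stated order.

246730, 179487, 63987

[8] T[8,2]:2*63+1=127 · T[8,3]:3*301+63=966 · T[8,4]:4*350+301=1701 · T[8,5]:5*140+350=1050 · T[8,6]:6*21+140=266 · T[8,7]:7*1+21=28
[9] T[9,3]:3*966+127=3025 · T[9,4]:4*1701+966=7770 · T[9,5]:5*1050+1701=6951 · T[9,6]:6*266+1050=2646 · T[9,7]:7*28+266=462
[10] T[10,4]:4*7770+3025=34105 · T[10,5]:5*6951+7770=42525 · T[10,6]:6*2646+6951=22827 · T[10,7]:7*462+2646=5880
[11] T[11,5]:5*42525+34105=246730 · T[11,6]:6*22827+42525=179487 · T[11,7]:7*5880+22827=63987
Read S(11,5) = 246730, S(11,6) = 179487, S(11,7) = 63987.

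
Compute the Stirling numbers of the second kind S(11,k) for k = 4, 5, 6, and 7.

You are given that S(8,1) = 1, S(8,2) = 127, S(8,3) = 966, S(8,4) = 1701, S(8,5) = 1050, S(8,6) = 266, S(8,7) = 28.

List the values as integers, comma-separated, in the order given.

[9] T[9,2]:2*127+1=255 · T[9,3]:3*966+127=3025 · T[9,4]:4*1701+966=7770 · T[9,5]:5*1050+1701=6951 · T[9,6]:6*266+1050=2646 · T[9,7]:7*28+266=462
[10] T[10,3]:3*3025+255=9330 · T[10,4]:4*7770+3025=34105 · T[10,5]:5*6951+7770=42525 · T[10,6]:6*2646+6951=22827 · T[10,7]:7*462+2646=5880
[11] T[11,4]:4*34105+9330=145750 · T[11,5]:5*42525+34105=246730 · T[11,6]:6*22827+42525=179487 · T[11,7]:7*5880+22827=63987
Read S(11,4) = 145750, S(11,5) = 246730, S(11,6) = 179487, S(11,7) = 63987.

145750, 246730, 179487, 63987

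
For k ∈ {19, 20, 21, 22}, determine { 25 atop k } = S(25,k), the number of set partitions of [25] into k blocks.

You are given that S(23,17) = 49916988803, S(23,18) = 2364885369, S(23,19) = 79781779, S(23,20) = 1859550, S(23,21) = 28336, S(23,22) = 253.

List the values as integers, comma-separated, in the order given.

i=24: T(24,18)=49916988803+18·2364885369=92484925445 | T(24,19)=2364885369+19·79781779=3880739170 | T(24,20)=79781779+20·1859550=116972779 | T(24,21)=1859550+21·28336=2454606 | T(24,22)=28336+22·253=33902
i=25: T(25,19)=92484925445+19·3880739170=166218969675 | T(25,20)=3880739170+20·116972779=6220194750 | T(25,21)=116972779+21·2454606=168519505 | T(25,22)=2454606+22·33902=3200450
Read S(25,19) = 166218969675, S(25,20) = 6220194750, S(25,21) = 168519505, S(25,22) = 3200450.

166218969675, 6220194750, 168519505, 3200450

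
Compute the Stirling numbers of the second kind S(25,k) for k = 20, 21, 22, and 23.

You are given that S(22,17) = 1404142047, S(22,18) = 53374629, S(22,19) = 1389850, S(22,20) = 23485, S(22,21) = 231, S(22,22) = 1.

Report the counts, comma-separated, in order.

[23] T[23,18]:18*53374629+1404142047=2364885369 · T[23,19]:19*1389850+53374629=79781779 · T[23,20]:20*23485+1389850=1859550 · T[23,21]:21*231+23485=28336 · T[23,22]:22*1+231=253 · T[23,23]:23*0+1=1
[24] T[24,19]:19*79781779+2364885369=3880739170 · T[24,20]:20*1859550+79781779=116972779 · T[24,21]:21*28336+1859550=2454606 · T[24,22]:22*253+28336=33902 · T[24,23]:23*1+253=276
[25] T[25,20]:20*116972779+3880739170=6220194750 · T[25,21]:21*2454606+116972779=168519505 · T[25,22]:22*33902+2454606=3200450 · T[25,23]:23*276+33902=40250
Read S(25,20) = 6220194750, S(25,21) = 168519505, S(25,22) = 3200450, S(25,23) = 40250.

6220194750, 168519505, 3200450, 40250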